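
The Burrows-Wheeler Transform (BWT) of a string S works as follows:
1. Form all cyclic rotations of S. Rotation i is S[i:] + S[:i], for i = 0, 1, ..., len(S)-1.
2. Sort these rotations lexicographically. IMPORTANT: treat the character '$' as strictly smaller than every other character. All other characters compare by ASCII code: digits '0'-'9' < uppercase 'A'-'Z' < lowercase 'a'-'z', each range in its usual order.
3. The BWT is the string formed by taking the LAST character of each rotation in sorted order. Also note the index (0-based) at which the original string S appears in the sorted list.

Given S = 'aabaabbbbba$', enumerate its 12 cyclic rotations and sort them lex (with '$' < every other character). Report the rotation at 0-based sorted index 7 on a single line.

Answer: baabbbbba$aa

Derivation:
All 12 rotations (rotation i = S[i:]+S[:i]):
  rot[0] = aabaabbbbba$
  rot[1] = abaabbbbba$a
  rot[2] = baabbbbba$aa
  rot[3] = aabbbbba$aab
  rot[4] = abbbbba$aaba
  rot[5] = bbbbba$aabaa
  rot[6] = bbbba$aabaab
  rot[7] = bbba$aabaabb
  rot[8] = bba$aabaabbb
  rot[9] = ba$aabaabbbb
  rot[10] = a$aabaabbbbb
  rot[11] = $aabaabbbbba
Sorted (with $ < everything):
  sorted[0] = $aabaabbbbba
  sorted[1] = a$aabaabbbbb
  sorted[2] = aabaabbbbba$
  sorted[3] = aabbbbba$aab
  sorted[4] = abaabbbbba$a
  sorted[5] = abbbbba$aaba
  sorted[6] = ba$aabaabbbb
  sorted[7] = baabbbbba$aa
  sorted[8] = bba$aabaabbb
  sorted[9] = bbba$aabaabb
  sorted[10] = bbbba$aabaab
  sorted[11] = bbbbba$aabaa
sorted[7] = baabbbbba$aa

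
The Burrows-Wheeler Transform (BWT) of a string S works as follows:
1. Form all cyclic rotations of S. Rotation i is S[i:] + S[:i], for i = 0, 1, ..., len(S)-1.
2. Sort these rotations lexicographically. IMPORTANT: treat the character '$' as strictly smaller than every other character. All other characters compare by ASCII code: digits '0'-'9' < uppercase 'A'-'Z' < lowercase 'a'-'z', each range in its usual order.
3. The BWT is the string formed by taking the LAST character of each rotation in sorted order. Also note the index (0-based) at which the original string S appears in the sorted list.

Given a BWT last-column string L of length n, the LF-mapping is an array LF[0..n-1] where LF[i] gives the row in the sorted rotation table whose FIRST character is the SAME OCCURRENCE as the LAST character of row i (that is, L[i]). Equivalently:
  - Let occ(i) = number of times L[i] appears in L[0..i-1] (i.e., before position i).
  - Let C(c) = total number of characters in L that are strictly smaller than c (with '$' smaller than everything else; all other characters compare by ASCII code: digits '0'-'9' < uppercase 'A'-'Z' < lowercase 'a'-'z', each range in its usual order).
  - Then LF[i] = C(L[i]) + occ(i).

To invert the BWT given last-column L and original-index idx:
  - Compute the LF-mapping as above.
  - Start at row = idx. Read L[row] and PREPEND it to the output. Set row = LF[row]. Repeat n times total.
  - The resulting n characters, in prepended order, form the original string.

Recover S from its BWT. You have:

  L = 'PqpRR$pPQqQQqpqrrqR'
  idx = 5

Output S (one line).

Answer: QpqpPRQpRQRrqrqqqP$

Derivation:
LF mapping: 1 12 9 6 7 0 10 2 3 13 4 5 14 11 15 17 18 16 8
Walk LF starting at row 5, prepending L[row]:
  step 1: row=5, L[5]='$', prepend. Next row=LF[5]=0
  step 2: row=0, L[0]='P', prepend. Next row=LF[0]=1
  step 3: row=1, L[1]='q', prepend. Next row=LF[1]=12
  step 4: row=12, L[12]='q', prepend. Next row=LF[12]=14
  step 5: row=14, L[14]='q', prepend. Next row=LF[14]=15
  step 6: row=15, L[15]='r', prepend. Next row=LF[15]=17
  step 7: row=17, L[17]='q', prepend. Next row=LF[17]=16
  step 8: row=16, L[16]='r', prepend. Next row=LF[16]=18
  step 9: row=18, L[18]='R', prepend. Next row=LF[18]=8
  step 10: row=8, L[8]='Q', prepend. Next row=LF[8]=3
  step 11: row=3, L[3]='R', prepend. Next row=LF[3]=6
  step 12: row=6, L[6]='p', prepend. Next row=LF[6]=10
  step 13: row=10, L[10]='Q', prepend. Next row=LF[10]=4
  step 14: row=4, L[4]='R', prepend. Next row=LF[4]=7
  step 15: row=7, L[7]='P', prepend. Next row=LF[7]=2
  step 16: row=2, L[2]='p', prepend. Next row=LF[2]=9
  step 17: row=9, L[9]='q', prepend. Next row=LF[9]=13
  step 18: row=13, L[13]='p', prepend. Next row=LF[13]=11
  step 19: row=11, L[11]='Q', prepend. Next row=LF[11]=5
Reversed output: QpqpPRQpRQRrqrqqqP$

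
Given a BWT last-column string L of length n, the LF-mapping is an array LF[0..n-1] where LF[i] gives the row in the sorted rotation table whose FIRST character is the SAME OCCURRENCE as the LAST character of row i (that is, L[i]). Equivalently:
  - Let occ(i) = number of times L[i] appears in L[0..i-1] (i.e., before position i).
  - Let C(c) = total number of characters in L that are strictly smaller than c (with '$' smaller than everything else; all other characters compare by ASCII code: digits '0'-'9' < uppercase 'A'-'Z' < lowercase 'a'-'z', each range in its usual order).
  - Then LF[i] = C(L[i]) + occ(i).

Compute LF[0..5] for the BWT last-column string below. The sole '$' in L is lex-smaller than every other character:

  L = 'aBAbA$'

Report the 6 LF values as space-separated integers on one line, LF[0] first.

Char counts: '$':1, 'A':2, 'B':1, 'a':1, 'b':1
C (first-col start): C('$')=0, C('A')=1, C('B')=3, C('a')=4, C('b')=5
L[0]='a': occ=0, LF[0]=C('a')+0=4+0=4
L[1]='B': occ=0, LF[1]=C('B')+0=3+0=3
L[2]='A': occ=0, LF[2]=C('A')+0=1+0=1
L[3]='b': occ=0, LF[3]=C('b')+0=5+0=5
L[4]='A': occ=1, LF[4]=C('A')+1=1+1=2
L[5]='$': occ=0, LF[5]=C('$')+0=0+0=0

Answer: 4 3 1 5 2 0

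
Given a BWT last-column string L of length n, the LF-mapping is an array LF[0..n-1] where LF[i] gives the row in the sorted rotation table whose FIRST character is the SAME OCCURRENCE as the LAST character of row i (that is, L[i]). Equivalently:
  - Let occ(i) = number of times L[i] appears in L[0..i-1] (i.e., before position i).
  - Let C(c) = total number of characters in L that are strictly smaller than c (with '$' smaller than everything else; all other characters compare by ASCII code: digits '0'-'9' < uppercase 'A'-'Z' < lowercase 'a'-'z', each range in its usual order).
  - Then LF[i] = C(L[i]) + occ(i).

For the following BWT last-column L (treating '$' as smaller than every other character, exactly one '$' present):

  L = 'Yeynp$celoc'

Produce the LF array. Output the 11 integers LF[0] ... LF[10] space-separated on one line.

Answer: 1 4 10 7 9 0 2 5 6 8 3

Derivation:
Char counts: '$':1, 'Y':1, 'c':2, 'e':2, 'l':1, 'n':1, 'o':1, 'p':1, 'y':1
C (first-col start): C('$')=0, C('Y')=1, C('c')=2, C('e')=4, C('l')=6, C('n')=7, C('o')=8, C('p')=9, C('y')=10
L[0]='Y': occ=0, LF[0]=C('Y')+0=1+0=1
L[1]='e': occ=0, LF[1]=C('e')+0=4+0=4
L[2]='y': occ=0, LF[2]=C('y')+0=10+0=10
L[3]='n': occ=0, LF[3]=C('n')+0=7+0=7
L[4]='p': occ=0, LF[4]=C('p')+0=9+0=9
L[5]='$': occ=0, LF[5]=C('$')+0=0+0=0
L[6]='c': occ=0, LF[6]=C('c')+0=2+0=2
L[7]='e': occ=1, LF[7]=C('e')+1=4+1=5
L[8]='l': occ=0, LF[8]=C('l')+0=6+0=6
L[9]='o': occ=0, LF[9]=C('o')+0=8+0=8
L[10]='c': occ=1, LF[10]=C('c')+1=2+1=3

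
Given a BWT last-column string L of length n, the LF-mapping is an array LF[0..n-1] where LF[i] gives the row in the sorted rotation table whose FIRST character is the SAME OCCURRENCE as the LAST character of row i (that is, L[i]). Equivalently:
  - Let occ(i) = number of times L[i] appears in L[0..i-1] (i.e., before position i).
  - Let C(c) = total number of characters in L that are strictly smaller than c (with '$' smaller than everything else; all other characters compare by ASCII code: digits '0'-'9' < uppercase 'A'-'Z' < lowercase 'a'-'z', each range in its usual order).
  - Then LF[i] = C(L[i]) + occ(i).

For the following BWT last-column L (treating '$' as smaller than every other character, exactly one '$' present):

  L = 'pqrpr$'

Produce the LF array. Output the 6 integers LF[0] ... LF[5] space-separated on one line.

Answer: 1 3 4 2 5 0

Derivation:
Char counts: '$':1, 'p':2, 'q':1, 'r':2
C (first-col start): C('$')=0, C('p')=1, C('q')=3, C('r')=4
L[0]='p': occ=0, LF[0]=C('p')+0=1+0=1
L[1]='q': occ=0, LF[1]=C('q')+0=3+0=3
L[2]='r': occ=0, LF[2]=C('r')+0=4+0=4
L[3]='p': occ=1, LF[3]=C('p')+1=1+1=2
L[4]='r': occ=1, LF[4]=C('r')+1=4+1=5
L[5]='$': occ=0, LF[5]=C('$')+0=0+0=0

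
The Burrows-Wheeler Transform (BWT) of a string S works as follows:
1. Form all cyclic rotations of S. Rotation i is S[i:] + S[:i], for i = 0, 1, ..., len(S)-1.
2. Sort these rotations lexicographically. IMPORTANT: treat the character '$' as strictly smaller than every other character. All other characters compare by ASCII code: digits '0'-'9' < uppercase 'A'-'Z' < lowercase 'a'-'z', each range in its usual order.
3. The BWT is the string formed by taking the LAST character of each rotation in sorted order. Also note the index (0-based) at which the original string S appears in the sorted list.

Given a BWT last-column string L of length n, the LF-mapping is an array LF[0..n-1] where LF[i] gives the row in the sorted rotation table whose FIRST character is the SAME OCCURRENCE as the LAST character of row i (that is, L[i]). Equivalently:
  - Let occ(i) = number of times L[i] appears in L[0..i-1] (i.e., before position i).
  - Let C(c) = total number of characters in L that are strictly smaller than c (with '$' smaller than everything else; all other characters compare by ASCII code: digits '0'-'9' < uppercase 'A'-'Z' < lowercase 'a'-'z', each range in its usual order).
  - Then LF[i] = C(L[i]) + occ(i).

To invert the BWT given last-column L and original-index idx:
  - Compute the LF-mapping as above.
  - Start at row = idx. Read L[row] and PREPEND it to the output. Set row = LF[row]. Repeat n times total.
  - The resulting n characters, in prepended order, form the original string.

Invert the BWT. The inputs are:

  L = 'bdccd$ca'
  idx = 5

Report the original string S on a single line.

LF mapping: 2 6 3 4 7 0 5 1
Walk LF starting at row 5, prepending L[row]:
  step 1: row=5, L[5]='$', prepend. Next row=LF[5]=0
  step 2: row=0, L[0]='b', prepend. Next row=LF[0]=2
  step 3: row=2, L[2]='c', prepend. Next row=LF[2]=3
  step 4: row=3, L[3]='c', prepend. Next row=LF[3]=4
  step 5: row=4, L[4]='d', prepend. Next row=LF[4]=7
  step 6: row=7, L[7]='a', prepend. Next row=LF[7]=1
  step 7: row=1, L[1]='d', prepend. Next row=LF[1]=6
  step 8: row=6, L[6]='c', prepend. Next row=LF[6]=5
Reversed output: cdadccb$

Answer: cdadccb$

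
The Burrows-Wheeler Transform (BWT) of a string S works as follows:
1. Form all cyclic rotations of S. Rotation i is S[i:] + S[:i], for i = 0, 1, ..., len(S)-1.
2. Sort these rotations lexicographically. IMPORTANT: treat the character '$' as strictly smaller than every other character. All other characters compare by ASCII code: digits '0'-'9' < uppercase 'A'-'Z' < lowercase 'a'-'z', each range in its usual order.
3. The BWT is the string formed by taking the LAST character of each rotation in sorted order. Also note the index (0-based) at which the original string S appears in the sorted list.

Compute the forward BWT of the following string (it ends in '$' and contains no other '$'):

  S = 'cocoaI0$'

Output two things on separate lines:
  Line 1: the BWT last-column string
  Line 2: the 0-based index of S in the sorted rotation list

All 8 rotations (rotation i = S[i:]+S[:i]):
  rot[0] = cocoaI0$
  rot[1] = ocoaI0$c
  rot[2] = coaI0$co
  rot[3] = oaI0$coc
  rot[4] = aI0$coco
  rot[5] = I0$cocoa
  rot[6] = 0$cocoaI
  rot[7] = $cocoaI0
Sorted (with $ < everything):
  sorted[0] = $cocoaI0  (last char: '0')
  sorted[1] = 0$cocoaI  (last char: 'I')
  sorted[2] = I0$cocoa  (last char: 'a')
  sorted[3] = aI0$coco  (last char: 'o')
  sorted[4] = coaI0$co  (last char: 'o')
  sorted[5] = cocoaI0$  (last char: '$')
  sorted[6] = oaI0$coc  (last char: 'c')
  sorted[7] = ocoaI0$c  (last char: 'c')
Last column: 0Iaoo$cc
Original string S is at sorted index 5

Answer: 0Iaoo$cc
5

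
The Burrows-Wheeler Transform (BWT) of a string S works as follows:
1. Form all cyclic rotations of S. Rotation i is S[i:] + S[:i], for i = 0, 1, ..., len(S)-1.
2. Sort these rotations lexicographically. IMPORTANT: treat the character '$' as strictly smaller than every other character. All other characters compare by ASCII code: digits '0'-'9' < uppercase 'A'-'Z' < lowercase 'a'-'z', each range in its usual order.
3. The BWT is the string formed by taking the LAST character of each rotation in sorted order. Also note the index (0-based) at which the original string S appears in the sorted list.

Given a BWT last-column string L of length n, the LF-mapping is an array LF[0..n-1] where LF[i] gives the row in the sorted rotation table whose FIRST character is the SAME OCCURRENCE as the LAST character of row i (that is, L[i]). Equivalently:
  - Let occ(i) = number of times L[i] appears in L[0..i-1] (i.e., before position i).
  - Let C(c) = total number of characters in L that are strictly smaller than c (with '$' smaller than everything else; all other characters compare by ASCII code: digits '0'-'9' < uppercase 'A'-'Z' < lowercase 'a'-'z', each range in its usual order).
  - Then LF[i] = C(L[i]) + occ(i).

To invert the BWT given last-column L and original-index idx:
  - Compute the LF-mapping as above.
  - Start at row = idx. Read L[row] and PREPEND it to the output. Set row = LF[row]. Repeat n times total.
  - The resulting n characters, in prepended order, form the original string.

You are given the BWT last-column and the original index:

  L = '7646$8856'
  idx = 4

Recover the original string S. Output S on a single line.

LF mapping: 6 3 1 4 0 7 8 2 5
Walk LF starting at row 4, prepending L[row]:
  step 1: row=4, L[4]='$', prepend. Next row=LF[4]=0
  step 2: row=0, L[0]='7', prepend. Next row=LF[0]=6
  step 3: row=6, L[6]='8', prepend. Next row=LF[6]=8
  step 4: row=8, L[8]='6', prepend. Next row=LF[8]=5
  step 5: row=5, L[5]='8', prepend. Next row=LF[5]=7
  step 6: row=7, L[7]='5', prepend. Next row=LF[7]=2
  step 7: row=2, L[2]='4', prepend. Next row=LF[2]=1
  step 8: row=1, L[1]='6', prepend. Next row=LF[1]=3
  step 9: row=3, L[3]='6', prepend. Next row=LF[3]=4
Reversed output: 66458687$

Answer: 66458687$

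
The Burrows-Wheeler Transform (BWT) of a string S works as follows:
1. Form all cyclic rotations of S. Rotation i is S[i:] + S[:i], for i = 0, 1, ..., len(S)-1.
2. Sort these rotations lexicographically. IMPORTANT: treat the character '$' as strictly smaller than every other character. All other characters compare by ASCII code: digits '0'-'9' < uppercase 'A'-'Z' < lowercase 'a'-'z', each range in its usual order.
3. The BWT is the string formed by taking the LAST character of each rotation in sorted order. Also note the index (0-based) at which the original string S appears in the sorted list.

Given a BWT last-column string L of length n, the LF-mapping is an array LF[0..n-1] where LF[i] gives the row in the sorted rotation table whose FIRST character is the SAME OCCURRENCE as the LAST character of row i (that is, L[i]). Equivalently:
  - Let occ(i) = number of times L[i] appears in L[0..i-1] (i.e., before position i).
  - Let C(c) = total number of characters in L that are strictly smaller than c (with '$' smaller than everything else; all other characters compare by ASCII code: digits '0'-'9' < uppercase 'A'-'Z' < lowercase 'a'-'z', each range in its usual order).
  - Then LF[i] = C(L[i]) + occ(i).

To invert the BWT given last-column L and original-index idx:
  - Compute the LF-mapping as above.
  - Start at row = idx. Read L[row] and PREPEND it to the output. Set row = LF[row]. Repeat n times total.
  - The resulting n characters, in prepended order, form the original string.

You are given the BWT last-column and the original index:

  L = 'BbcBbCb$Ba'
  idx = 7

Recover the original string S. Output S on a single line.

LF mapping: 1 6 9 2 7 4 8 0 3 5
Walk LF starting at row 7, prepending L[row]:
  step 1: row=7, L[7]='$', prepend. Next row=LF[7]=0
  step 2: row=0, L[0]='B', prepend. Next row=LF[0]=1
  step 3: row=1, L[1]='b', prepend. Next row=LF[1]=6
  step 4: row=6, L[6]='b', prepend. Next row=LF[6]=8
  step 5: row=8, L[8]='B', prepend. Next row=LF[8]=3
  step 6: row=3, L[3]='B', prepend. Next row=LF[3]=2
  step 7: row=2, L[2]='c', prepend. Next row=LF[2]=9
  step 8: row=9, L[9]='a', prepend. Next row=LF[9]=5
  step 9: row=5, L[5]='C', prepend. Next row=LF[5]=4
  step 10: row=4, L[4]='b', prepend. Next row=LF[4]=7
Reversed output: bCacBBbbB$

Answer: bCacBBbbB$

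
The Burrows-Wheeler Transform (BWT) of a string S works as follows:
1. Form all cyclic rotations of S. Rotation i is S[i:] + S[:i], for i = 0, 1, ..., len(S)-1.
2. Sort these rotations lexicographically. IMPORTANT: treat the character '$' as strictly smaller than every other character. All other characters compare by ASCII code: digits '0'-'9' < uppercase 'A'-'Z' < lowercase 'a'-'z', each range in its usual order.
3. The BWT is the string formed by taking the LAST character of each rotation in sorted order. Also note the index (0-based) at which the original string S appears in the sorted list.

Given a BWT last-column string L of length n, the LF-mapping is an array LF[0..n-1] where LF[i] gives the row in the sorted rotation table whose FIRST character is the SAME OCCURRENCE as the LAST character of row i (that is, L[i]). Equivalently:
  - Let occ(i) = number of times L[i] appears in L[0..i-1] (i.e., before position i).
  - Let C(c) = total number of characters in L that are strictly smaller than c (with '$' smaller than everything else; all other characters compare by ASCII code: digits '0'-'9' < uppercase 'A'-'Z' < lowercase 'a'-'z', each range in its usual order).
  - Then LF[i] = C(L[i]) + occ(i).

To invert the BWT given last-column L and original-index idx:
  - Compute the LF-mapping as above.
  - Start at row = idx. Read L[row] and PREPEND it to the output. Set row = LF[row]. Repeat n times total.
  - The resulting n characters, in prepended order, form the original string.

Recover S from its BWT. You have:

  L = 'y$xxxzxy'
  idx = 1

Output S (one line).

LF mapping: 5 0 1 2 3 7 4 6
Walk LF starting at row 1, prepending L[row]:
  step 1: row=1, L[1]='$', prepend. Next row=LF[1]=0
  step 2: row=0, L[0]='y', prepend. Next row=LF[0]=5
  step 3: row=5, L[5]='z', prepend. Next row=LF[5]=7
  step 4: row=7, L[7]='y', prepend. Next row=LF[7]=6
  step 5: row=6, L[6]='x', prepend. Next row=LF[6]=4
  step 6: row=4, L[4]='x', prepend. Next row=LF[4]=3
  step 7: row=3, L[3]='x', prepend. Next row=LF[3]=2
  step 8: row=2, L[2]='x', prepend. Next row=LF[2]=1
Reversed output: xxxxyzy$

Answer: xxxxyzy$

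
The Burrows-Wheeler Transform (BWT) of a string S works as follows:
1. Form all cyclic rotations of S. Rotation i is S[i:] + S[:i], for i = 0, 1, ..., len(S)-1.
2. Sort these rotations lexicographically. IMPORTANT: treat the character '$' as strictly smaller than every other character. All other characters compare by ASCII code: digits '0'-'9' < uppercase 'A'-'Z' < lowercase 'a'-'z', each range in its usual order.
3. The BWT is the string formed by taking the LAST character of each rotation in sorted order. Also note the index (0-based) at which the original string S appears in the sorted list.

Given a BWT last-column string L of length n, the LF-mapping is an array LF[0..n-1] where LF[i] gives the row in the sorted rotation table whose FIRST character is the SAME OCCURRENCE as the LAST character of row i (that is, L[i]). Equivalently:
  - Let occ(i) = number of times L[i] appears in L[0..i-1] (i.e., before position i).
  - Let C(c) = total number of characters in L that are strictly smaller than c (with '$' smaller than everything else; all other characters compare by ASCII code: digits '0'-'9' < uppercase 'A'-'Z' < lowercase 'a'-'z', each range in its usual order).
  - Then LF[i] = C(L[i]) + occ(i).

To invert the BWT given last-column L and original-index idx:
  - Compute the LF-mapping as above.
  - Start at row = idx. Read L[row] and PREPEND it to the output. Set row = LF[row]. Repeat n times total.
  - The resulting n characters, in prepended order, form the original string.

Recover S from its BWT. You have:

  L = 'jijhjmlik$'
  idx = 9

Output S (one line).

LF mapping: 4 2 5 1 6 9 8 3 7 0
Walk LF starting at row 9, prepending L[row]:
  step 1: row=9, L[9]='$', prepend. Next row=LF[9]=0
  step 2: row=0, L[0]='j', prepend. Next row=LF[0]=4
  step 3: row=4, L[4]='j', prepend. Next row=LF[4]=6
  step 4: row=6, L[6]='l', prepend. Next row=LF[6]=8
  step 5: row=8, L[8]='k', prepend. Next row=LF[8]=7
  step 6: row=7, L[7]='i', prepend. Next row=LF[7]=3
  step 7: row=3, L[3]='h', prepend. Next row=LF[3]=1
  step 8: row=1, L[1]='i', prepend. Next row=LF[1]=2
  step 9: row=2, L[2]='j', prepend. Next row=LF[2]=5
  step 10: row=5, L[5]='m', prepend. Next row=LF[5]=9
Reversed output: mjihikljj$

Answer: mjihikljj$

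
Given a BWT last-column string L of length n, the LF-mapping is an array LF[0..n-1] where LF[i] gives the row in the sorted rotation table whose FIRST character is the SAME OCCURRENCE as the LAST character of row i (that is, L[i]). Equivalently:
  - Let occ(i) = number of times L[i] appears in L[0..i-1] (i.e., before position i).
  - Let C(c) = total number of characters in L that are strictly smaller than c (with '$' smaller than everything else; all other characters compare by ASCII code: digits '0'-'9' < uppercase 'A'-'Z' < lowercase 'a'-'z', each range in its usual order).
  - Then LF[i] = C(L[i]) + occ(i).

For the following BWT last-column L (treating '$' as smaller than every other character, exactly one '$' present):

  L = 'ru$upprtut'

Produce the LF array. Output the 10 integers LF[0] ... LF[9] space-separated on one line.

Char counts: '$':1, 'p':2, 'r':2, 't':2, 'u':3
C (first-col start): C('$')=0, C('p')=1, C('r')=3, C('t')=5, C('u')=7
L[0]='r': occ=0, LF[0]=C('r')+0=3+0=3
L[1]='u': occ=0, LF[1]=C('u')+0=7+0=7
L[2]='$': occ=0, LF[2]=C('$')+0=0+0=0
L[3]='u': occ=1, LF[3]=C('u')+1=7+1=8
L[4]='p': occ=0, LF[4]=C('p')+0=1+0=1
L[5]='p': occ=1, LF[5]=C('p')+1=1+1=2
L[6]='r': occ=1, LF[6]=C('r')+1=3+1=4
L[7]='t': occ=0, LF[7]=C('t')+0=5+0=5
L[8]='u': occ=2, LF[8]=C('u')+2=7+2=9
L[9]='t': occ=1, LF[9]=C('t')+1=5+1=6

Answer: 3 7 0 8 1 2 4 5 9 6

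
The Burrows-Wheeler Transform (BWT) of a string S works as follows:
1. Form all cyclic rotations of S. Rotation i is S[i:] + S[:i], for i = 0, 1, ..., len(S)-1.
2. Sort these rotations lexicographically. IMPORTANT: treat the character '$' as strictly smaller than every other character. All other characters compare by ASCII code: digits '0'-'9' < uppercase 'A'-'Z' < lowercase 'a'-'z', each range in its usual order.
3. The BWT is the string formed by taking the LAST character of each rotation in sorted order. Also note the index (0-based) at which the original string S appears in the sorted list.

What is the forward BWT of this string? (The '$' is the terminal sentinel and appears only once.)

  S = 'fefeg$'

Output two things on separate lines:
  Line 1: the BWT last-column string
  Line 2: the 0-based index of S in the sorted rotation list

Answer: gff$ee
3

Derivation:
All 6 rotations (rotation i = S[i:]+S[:i]):
  rot[0] = fefeg$
  rot[1] = efeg$f
  rot[2] = feg$fe
  rot[3] = eg$fef
  rot[4] = g$fefe
  rot[5] = $fefeg
Sorted (with $ < everything):
  sorted[0] = $fefeg  (last char: 'g')
  sorted[1] = efeg$f  (last char: 'f')
  sorted[2] = eg$fef  (last char: 'f')
  sorted[3] = fefeg$  (last char: '$')
  sorted[4] = feg$fe  (last char: 'e')
  sorted[5] = g$fefe  (last char: 'e')
Last column: gff$ee
Original string S is at sorted index 3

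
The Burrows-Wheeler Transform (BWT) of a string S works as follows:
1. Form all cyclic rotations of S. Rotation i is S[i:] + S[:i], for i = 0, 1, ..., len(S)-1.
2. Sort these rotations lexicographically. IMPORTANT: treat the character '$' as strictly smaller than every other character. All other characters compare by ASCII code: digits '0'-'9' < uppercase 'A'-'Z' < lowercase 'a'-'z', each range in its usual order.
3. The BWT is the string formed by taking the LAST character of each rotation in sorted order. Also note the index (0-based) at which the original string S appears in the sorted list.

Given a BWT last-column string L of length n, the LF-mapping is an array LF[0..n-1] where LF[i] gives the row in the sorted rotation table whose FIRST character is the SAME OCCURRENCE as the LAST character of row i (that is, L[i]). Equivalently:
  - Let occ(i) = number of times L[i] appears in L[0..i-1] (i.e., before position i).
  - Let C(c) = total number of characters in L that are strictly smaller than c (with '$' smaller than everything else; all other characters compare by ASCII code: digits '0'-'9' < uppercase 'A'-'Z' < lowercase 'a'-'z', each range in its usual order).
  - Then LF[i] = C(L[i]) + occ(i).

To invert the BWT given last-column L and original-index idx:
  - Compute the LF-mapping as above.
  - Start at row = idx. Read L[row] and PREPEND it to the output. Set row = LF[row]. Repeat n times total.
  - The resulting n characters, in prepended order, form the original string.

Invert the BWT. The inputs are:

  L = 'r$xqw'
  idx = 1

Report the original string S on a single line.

Answer: qwxr$

Derivation:
LF mapping: 2 0 4 1 3
Walk LF starting at row 1, prepending L[row]:
  step 1: row=1, L[1]='$', prepend. Next row=LF[1]=0
  step 2: row=0, L[0]='r', prepend. Next row=LF[0]=2
  step 3: row=2, L[2]='x', prepend. Next row=LF[2]=4
  step 4: row=4, L[4]='w', prepend. Next row=LF[4]=3
  step 5: row=3, L[3]='q', prepend. Next row=LF[3]=1
Reversed output: qwxr$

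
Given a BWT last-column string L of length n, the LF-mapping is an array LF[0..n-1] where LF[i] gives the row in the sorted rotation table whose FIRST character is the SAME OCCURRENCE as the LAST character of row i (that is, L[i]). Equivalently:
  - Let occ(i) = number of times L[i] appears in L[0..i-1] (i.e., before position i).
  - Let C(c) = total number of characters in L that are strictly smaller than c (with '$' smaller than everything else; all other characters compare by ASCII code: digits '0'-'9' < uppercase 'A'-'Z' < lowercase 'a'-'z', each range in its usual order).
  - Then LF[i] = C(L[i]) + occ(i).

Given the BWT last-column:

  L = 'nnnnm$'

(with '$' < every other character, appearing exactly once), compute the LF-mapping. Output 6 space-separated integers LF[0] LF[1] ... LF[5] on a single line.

Char counts: '$':1, 'm':1, 'n':4
C (first-col start): C('$')=0, C('m')=1, C('n')=2
L[0]='n': occ=0, LF[0]=C('n')+0=2+0=2
L[1]='n': occ=1, LF[1]=C('n')+1=2+1=3
L[2]='n': occ=2, LF[2]=C('n')+2=2+2=4
L[3]='n': occ=3, LF[3]=C('n')+3=2+3=5
L[4]='m': occ=0, LF[4]=C('m')+0=1+0=1
L[5]='$': occ=0, LF[5]=C('$')+0=0+0=0

Answer: 2 3 4 5 1 0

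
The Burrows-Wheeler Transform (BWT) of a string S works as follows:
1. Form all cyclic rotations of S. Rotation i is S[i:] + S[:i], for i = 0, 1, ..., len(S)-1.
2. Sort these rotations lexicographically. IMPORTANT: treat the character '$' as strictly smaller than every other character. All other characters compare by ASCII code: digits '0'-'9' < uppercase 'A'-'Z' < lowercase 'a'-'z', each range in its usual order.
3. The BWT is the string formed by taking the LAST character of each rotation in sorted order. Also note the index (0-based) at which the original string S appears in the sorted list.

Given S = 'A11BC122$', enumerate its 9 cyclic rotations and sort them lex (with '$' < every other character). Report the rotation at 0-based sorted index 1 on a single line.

All 9 rotations (rotation i = S[i:]+S[:i]):
  rot[0] = A11BC122$
  rot[1] = 11BC122$A
  rot[2] = 1BC122$A1
  rot[3] = BC122$A11
  rot[4] = C122$A11B
  rot[5] = 122$A11BC
  rot[6] = 22$A11BC1
  rot[7] = 2$A11BC12
  rot[8] = $A11BC122
Sorted (with $ < everything):
  sorted[0] = $A11BC122
  sorted[1] = 11BC122$A
  sorted[2] = 122$A11BC
  sorted[3] = 1BC122$A1
  sorted[4] = 2$A11BC12
  sorted[5] = 22$A11BC1
  sorted[6] = A11BC122$
  sorted[7] = BC122$A11
  sorted[8] = C122$A11B
sorted[1] = 11BC122$A

Answer: 11BC122$A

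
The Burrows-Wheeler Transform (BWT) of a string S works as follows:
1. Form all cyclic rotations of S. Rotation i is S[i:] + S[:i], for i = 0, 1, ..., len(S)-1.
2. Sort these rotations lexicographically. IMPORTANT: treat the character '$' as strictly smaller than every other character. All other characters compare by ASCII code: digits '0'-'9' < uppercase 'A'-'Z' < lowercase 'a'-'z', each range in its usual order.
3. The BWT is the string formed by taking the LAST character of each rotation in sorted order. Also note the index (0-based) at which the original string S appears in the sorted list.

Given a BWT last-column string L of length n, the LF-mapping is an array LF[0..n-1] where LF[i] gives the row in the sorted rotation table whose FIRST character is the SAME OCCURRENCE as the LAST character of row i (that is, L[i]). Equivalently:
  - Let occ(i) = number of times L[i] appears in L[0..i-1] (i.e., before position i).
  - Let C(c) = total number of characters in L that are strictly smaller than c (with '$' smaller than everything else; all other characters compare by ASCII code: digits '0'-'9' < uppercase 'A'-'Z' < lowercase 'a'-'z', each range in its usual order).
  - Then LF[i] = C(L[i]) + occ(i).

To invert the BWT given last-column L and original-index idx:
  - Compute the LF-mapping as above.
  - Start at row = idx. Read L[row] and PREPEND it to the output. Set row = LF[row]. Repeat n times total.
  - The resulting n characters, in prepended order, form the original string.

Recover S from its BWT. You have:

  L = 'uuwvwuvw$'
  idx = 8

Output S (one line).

Answer: wwvuvwuu$

Derivation:
LF mapping: 1 2 6 4 7 3 5 8 0
Walk LF starting at row 8, prepending L[row]:
  step 1: row=8, L[8]='$', prepend. Next row=LF[8]=0
  step 2: row=0, L[0]='u', prepend. Next row=LF[0]=1
  step 3: row=1, L[1]='u', prepend. Next row=LF[1]=2
  step 4: row=2, L[2]='w', prepend. Next row=LF[2]=6
  step 5: row=6, L[6]='v', prepend. Next row=LF[6]=5
  step 6: row=5, L[5]='u', prepend. Next row=LF[5]=3
  step 7: row=3, L[3]='v', prepend. Next row=LF[3]=4
  step 8: row=4, L[4]='w', prepend. Next row=LF[4]=7
  step 9: row=7, L[7]='w', prepend. Next row=LF[7]=8
Reversed output: wwvuvwuu$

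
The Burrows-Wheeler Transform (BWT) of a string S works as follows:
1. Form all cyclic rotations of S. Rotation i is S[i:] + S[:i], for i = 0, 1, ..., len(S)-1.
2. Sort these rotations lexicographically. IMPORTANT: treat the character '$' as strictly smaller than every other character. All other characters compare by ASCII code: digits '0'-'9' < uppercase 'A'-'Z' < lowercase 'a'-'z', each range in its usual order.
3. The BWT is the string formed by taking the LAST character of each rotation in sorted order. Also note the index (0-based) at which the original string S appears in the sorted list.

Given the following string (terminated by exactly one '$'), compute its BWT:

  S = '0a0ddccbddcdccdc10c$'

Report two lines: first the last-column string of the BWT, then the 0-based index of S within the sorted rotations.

All 20 rotations (rotation i = S[i:]+S[:i]):
  rot[0] = 0a0ddccbddcdccdc10c$
  rot[1] = a0ddccbddcdccdc10c$0
  rot[2] = 0ddccbddcdccdc10c$0a
  rot[3] = ddccbddcdccdc10c$0a0
  rot[4] = dccbddcdccdc10c$0a0d
  rot[5] = ccbddcdccdc10c$0a0dd
  rot[6] = cbddcdccdc10c$0a0ddc
  rot[7] = bddcdccdc10c$0a0ddcc
  rot[8] = ddcdccdc10c$0a0ddccb
  rot[9] = dcdccdc10c$0a0ddccbd
  rot[10] = cdccdc10c$0a0ddccbdd
  rot[11] = dccdc10c$0a0ddccbddc
  rot[12] = ccdc10c$0a0ddccbddcd
  rot[13] = cdc10c$0a0ddccbddcdc
  rot[14] = dc10c$0a0ddccbddcdcc
  rot[15] = c10c$0a0ddccbddcdccd
  rot[16] = 10c$0a0ddccbddcdccdc
  rot[17] = 0c$0a0ddccbddcdccdc1
  rot[18] = c$0a0ddccbddcdccdc10
  rot[19] = $0a0ddccbddcdccdc10c
Sorted (with $ < everything):
  sorted[0] = $0a0ddccbddcdccdc10c  (last char: 'c')
  sorted[1] = 0a0ddccbddcdccdc10c$  (last char: '$')
  sorted[2] = 0c$0a0ddccbddcdccdc1  (last char: '1')
  sorted[3] = 0ddccbddcdccdc10c$0a  (last char: 'a')
  sorted[4] = 10c$0a0ddccbddcdccdc  (last char: 'c')
  sorted[5] = a0ddccbddcdccdc10c$0  (last char: '0')
  sorted[6] = bddcdccdc10c$0a0ddcc  (last char: 'c')
  sorted[7] = c$0a0ddccbddcdccdc10  (last char: '0')
  sorted[8] = c10c$0a0ddccbddcdccd  (last char: 'd')
  sorted[9] = cbddcdccdc10c$0a0ddc  (last char: 'c')
  sorted[10] = ccbddcdccdc10c$0a0dd  (last char: 'd')
  sorted[11] = ccdc10c$0a0ddccbddcd  (last char: 'd')
  sorted[12] = cdc10c$0a0ddccbddcdc  (last char: 'c')
  sorted[13] = cdccdc10c$0a0ddccbdd  (last char: 'd')
  sorted[14] = dc10c$0a0ddccbddcdcc  (last char: 'c')
  sorted[15] = dccbddcdccdc10c$0a0d  (last char: 'd')
  sorted[16] = dccdc10c$0a0ddccbddc  (last char: 'c')
  sorted[17] = dcdccdc10c$0a0ddccbd  (last char: 'd')
  sorted[18] = ddccbddcdccdc10c$0a0  (last char: '0')
  sorted[19] = ddcdccdc10c$0a0ddccb  (last char: 'b')
Last column: c$1ac0c0dcddcdcdcd0b
Original string S is at sorted index 1

Answer: c$1ac0c0dcddcdcdcd0b
1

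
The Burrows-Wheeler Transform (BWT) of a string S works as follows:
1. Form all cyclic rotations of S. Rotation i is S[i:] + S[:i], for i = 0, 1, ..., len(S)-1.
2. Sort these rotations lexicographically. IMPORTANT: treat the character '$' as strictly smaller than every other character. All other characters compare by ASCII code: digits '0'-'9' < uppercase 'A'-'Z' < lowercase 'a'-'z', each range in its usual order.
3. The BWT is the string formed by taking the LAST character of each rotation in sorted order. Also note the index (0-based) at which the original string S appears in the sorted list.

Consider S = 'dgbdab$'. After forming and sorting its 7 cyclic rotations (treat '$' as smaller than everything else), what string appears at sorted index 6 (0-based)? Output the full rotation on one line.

All 7 rotations (rotation i = S[i:]+S[:i]):
  rot[0] = dgbdab$
  rot[1] = gbdab$d
  rot[2] = bdab$dg
  rot[3] = dab$dgb
  rot[4] = ab$dgbd
  rot[5] = b$dgbda
  rot[6] = $dgbdab
Sorted (with $ < everything):
  sorted[0] = $dgbdab
  sorted[1] = ab$dgbd
  sorted[2] = b$dgbda
  sorted[3] = bdab$dg
  sorted[4] = dab$dgb
  sorted[5] = dgbdab$
  sorted[6] = gbdab$d
sorted[6] = gbdab$d

Answer: gbdab$d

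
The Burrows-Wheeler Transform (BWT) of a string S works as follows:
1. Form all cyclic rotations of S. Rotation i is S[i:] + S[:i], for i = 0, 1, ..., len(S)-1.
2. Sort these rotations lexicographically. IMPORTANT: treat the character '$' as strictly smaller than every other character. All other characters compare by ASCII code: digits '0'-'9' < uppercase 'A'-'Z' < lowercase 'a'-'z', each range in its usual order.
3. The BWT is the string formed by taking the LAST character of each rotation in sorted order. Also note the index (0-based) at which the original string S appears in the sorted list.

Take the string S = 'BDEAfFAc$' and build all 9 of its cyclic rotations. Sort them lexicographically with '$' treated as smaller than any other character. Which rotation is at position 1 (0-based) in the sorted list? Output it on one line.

All 9 rotations (rotation i = S[i:]+S[:i]):
  rot[0] = BDEAfFAc$
  rot[1] = DEAfFAc$B
  rot[2] = EAfFAc$BD
  rot[3] = AfFAc$BDE
  rot[4] = fFAc$BDEA
  rot[5] = FAc$BDEAf
  rot[6] = Ac$BDEAfF
  rot[7] = c$BDEAfFA
  rot[8] = $BDEAfFAc
Sorted (with $ < everything):
  sorted[0] = $BDEAfFAc
  sorted[1] = Ac$BDEAfF
  sorted[2] = AfFAc$BDE
  sorted[3] = BDEAfFAc$
  sorted[4] = DEAfFAc$B
  sorted[5] = EAfFAc$BD
  sorted[6] = FAc$BDEAf
  sorted[7] = c$BDEAfFA
  sorted[8] = fFAc$BDEA
sorted[1] = Ac$BDEAfF

Answer: Ac$BDEAfF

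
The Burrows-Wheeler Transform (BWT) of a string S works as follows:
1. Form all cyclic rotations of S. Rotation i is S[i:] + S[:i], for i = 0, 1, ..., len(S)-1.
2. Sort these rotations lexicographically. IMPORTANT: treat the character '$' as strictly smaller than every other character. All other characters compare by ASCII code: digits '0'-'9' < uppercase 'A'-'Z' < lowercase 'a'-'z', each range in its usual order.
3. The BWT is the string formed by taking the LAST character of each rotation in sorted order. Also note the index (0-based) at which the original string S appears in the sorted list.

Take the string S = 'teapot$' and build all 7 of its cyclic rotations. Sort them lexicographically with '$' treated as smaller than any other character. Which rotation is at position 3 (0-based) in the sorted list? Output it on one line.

Answer: ot$teap

Derivation:
All 7 rotations (rotation i = S[i:]+S[:i]):
  rot[0] = teapot$
  rot[1] = eapot$t
  rot[2] = apot$te
  rot[3] = pot$tea
  rot[4] = ot$teap
  rot[5] = t$teapo
  rot[6] = $teapot
Sorted (with $ < everything):
  sorted[0] = $teapot
  sorted[1] = apot$te
  sorted[2] = eapot$t
  sorted[3] = ot$teap
  sorted[4] = pot$tea
  sorted[5] = t$teapo
  sorted[6] = teapot$
sorted[3] = ot$teap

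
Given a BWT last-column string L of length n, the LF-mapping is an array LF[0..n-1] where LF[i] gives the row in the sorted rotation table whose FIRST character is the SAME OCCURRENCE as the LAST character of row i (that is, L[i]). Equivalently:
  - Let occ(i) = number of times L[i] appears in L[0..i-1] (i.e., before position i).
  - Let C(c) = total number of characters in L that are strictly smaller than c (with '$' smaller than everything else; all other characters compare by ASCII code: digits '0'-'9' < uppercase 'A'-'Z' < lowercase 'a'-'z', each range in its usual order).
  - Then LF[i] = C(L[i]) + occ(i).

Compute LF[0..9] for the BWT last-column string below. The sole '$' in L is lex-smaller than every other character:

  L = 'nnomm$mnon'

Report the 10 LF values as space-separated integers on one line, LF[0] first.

Char counts: '$':1, 'm':3, 'n':4, 'o':2
C (first-col start): C('$')=0, C('m')=1, C('n')=4, C('o')=8
L[0]='n': occ=0, LF[0]=C('n')+0=4+0=4
L[1]='n': occ=1, LF[1]=C('n')+1=4+1=5
L[2]='o': occ=0, LF[2]=C('o')+0=8+0=8
L[3]='m': occ=0, LF[3]=C('m')+0=1+0=1
L[4]='m': occ=1, LF[4]=C('m')+1=1+1=2
L[5]='$': occ=0, LF[5]=C('$')+0=0+0=0
L[6]='m': occ=2, LF[6]=C('m')+2=1+2=3
L[7]='n': occ=2, LF[7]=C('n')+2=4+2=6
L[8]='o': occ=1, LF[8]=C('o')+1=8+1=9
L[9]='n': occ=3, LF[9]=C('n')+3=4+3=7

Answer: 4 5 8 1 2 0 3 6 9 7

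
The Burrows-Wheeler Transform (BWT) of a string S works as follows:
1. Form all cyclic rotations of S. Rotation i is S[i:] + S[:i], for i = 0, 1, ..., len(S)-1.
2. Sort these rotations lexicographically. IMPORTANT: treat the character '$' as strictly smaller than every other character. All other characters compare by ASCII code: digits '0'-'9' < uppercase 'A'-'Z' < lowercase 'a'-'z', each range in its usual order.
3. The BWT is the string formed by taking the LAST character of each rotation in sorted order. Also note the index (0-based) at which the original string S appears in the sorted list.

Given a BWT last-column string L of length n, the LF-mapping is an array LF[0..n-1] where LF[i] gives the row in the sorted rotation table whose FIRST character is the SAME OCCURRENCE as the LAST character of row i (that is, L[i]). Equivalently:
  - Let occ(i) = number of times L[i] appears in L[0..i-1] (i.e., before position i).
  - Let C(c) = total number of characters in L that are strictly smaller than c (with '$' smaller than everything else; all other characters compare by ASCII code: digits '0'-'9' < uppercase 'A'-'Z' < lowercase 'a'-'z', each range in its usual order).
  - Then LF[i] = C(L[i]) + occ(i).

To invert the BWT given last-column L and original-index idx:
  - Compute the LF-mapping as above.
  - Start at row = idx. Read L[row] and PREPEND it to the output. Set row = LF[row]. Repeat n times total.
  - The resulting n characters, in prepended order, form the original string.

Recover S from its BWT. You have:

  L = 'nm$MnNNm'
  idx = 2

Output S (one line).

Answer: NmnmMNn$

Derivation:
LF mapping: 6 4 0 1 7 2 3 5
Walk LF starting at row 2, prepending L[row]:
  step 1: row=2, L[2]='$', prepend. Next row=LF[2]=0
  step 2: row=0, L[0]='n', prepend. Next row=LF[0]=6
  step 3: row=6, L[6]='N', prepend. Next row=LF[6]=3
  step 4: row=3, L[3]='M', prepend. Next row=LF[3]=1
  step 5: row=1, L[1]='m', prepend. Next row=LF[1]=4
  step 6: row=4, L[4]='n', prepend. Next row=LF[4]=7
  step 7: row=7, L[7]='m', prepend. Next row=LF[7]=5
  step 8: row=5, L[5]='N', prepend. Next row=LF[5]=2
Reversed output: NmnmMNn$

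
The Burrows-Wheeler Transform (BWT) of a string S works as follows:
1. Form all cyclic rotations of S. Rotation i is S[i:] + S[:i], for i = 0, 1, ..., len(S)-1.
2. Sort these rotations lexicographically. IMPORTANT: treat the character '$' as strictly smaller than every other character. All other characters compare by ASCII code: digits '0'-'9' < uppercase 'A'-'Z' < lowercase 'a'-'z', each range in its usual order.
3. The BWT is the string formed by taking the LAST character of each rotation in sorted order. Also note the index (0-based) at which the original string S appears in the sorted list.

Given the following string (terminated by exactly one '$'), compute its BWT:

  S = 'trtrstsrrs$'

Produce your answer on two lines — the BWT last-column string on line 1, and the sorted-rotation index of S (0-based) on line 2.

All 11 rotations (rotation i = S[i:]+S[:i]):
  rot[0] = trtrstsrrs$
  rot[1] = rtrstsrrs$t
  rot[2] = trstsrrs$tr
  rot[3] = rstsrrs$trt
  rot[4] = stsrrs$trtr
  rot[5] = tsrrs$trtrs
  rot[6] = srrs$trtrst
  rot[7] = rrs$trtrsts
  rot[8] = rs$trtrstsr
  rot[9] = s$trtrstsrr
  rot[10] = $trtrstsrrs
Sorted (with $ < everything):
  sorted[0] = $trtrstsrrs  (last char: 's')
  sorted[1] = rrs$trtrsts  (last char: 's')
  sorted[2] = rs$trtrstsr  (last char: 'r')
  sorted[3] = rstsrrs$trt  (last char: 't')
  sorted[4] = rtrstsrrs$t  (last char: 't')
  sorted[5] = s$trtrstsrr  (last char: 'r')
  sorted[6] = srrs$trtrst  (last char: 't')
  sorted[7] = stsrrs$trtr  (last char: 'r')
  sorted[8] = trstsrrs$tr  (last char: 'r')
  sorted[9] = trtrstsrrs$  (last char: '$')
  sorted[10] = tsrrs$trtrs  (last char: 's')
Last column: ssrttrtrr$s
Original string S is at sorted index 9

Answer: ssrttrtrr$s
9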